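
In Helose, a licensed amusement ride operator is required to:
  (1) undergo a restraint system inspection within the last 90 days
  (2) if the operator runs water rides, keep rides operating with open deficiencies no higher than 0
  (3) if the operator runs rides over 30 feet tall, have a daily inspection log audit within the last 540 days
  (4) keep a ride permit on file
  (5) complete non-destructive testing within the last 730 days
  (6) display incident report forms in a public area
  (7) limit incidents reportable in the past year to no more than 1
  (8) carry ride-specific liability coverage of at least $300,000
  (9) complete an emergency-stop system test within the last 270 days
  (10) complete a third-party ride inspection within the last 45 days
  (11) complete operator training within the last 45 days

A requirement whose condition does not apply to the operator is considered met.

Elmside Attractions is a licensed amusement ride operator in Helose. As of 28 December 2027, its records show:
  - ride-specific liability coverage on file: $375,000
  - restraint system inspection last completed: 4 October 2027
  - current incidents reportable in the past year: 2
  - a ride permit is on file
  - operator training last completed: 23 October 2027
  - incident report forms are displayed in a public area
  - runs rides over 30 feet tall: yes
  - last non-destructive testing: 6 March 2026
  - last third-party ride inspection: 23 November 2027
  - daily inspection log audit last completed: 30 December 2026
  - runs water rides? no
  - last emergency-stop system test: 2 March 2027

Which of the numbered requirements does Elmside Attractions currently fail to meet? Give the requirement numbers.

1. restraint system inspection 85 days ago vs limit 90 → met
2. condition 'runs water rides' does not hold → requirement n/a → met
3. condition 'runs rides over 30 feet tall' holds; daily inspection log audit 363 days ago vs limit 540 → met
4. ride permit present → met
5. non-destructive testing 662 days ago vs limit 730 → met
6. incident report forms present → met
7. incidents reportable in the past year 2 > 1 → not met
8. ride-specific liability coverage $375,000 ≥ $300,000 → met
9. emergency-stop system test 301 days ago vs limit 270 → not met
10. third-party ride inspection 35 days ago vs limit 45 → met
11. operator training 66 days ago vs limit 45 → not met
Not met: 7, 9, 11

7, 9, 11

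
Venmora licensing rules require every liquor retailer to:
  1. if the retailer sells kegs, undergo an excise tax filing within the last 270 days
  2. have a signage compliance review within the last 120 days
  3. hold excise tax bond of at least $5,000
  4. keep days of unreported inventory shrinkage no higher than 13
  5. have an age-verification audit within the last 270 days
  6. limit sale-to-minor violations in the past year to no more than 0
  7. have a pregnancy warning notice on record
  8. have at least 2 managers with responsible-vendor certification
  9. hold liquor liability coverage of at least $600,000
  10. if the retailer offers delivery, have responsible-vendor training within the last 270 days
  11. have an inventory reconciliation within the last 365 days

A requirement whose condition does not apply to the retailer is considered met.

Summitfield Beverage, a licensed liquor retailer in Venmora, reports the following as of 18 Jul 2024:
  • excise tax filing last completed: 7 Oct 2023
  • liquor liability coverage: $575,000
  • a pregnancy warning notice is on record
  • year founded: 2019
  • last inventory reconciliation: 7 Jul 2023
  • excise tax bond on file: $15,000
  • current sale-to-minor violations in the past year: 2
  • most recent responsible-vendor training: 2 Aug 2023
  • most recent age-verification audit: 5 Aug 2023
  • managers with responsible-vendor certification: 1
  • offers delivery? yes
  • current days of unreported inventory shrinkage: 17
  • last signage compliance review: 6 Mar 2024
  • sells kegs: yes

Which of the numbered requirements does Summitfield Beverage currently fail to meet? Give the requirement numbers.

1. condition 'sells kegs' holds; excise tax filing 285 days ago vs limit 270 → not met
2. signage compliance review 134 days ago vs limit 120 → not met
3. excise tax bond $15,000 ≥ $5,000 → met
4. days of unreported inventory shrinkage 17 > 13 → not met
5. age-verification audit 348 days ago vs limit 270 → not met
6. sale-to-minor violations in the past year 2 > 0 → not met
7. pregnancy warning notice present → met
8. managers with responsible-vendor certification 1 < 2 → not met
9. liquor liability coverage $575,000 < $600,000 → not met
10. condition 'offers delivery' holds; responsible-vendor training 351 days ago vs limit 270 → not met
11. inventory reconciliation 377 days ago vs limit 365 → not met
Not met: 1, 2, 4, 5, 6, 8, 9, 10, 11

1, 2, 4, 5, 6, 8, 9, 10, 11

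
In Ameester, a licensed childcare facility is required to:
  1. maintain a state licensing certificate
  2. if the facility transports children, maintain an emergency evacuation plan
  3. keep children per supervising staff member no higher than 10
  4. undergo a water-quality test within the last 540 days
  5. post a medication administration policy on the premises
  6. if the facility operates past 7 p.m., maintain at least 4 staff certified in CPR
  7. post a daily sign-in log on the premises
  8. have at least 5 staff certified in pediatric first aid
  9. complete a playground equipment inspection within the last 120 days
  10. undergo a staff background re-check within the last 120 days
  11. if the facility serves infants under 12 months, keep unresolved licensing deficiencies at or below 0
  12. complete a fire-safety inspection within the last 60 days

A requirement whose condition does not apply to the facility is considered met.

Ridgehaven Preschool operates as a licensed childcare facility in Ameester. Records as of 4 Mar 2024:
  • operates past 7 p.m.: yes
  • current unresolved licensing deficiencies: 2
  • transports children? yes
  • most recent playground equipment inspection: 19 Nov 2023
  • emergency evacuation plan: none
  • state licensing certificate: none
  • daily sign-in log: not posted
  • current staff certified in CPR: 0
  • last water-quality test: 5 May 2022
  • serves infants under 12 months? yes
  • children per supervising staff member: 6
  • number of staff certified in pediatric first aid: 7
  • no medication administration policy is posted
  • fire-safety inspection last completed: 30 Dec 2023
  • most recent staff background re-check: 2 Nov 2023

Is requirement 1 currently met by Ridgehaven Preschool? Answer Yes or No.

1. state licensing certificate absent → not met

No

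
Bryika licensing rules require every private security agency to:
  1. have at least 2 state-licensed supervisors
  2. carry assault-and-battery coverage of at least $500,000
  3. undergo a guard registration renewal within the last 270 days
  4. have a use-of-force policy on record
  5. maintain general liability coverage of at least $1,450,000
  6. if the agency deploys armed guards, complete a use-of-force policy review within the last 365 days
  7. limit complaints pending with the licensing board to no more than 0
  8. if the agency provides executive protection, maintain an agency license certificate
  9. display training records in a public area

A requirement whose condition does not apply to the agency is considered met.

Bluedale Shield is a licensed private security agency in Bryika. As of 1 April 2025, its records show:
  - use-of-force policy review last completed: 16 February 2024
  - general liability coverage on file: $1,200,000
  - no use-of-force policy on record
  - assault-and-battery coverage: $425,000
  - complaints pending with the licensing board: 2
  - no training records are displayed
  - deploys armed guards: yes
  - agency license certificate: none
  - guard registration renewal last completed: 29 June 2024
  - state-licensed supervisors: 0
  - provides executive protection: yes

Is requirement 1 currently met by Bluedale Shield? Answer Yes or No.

No

1. state-licensed supervisors 0 < 2 → not met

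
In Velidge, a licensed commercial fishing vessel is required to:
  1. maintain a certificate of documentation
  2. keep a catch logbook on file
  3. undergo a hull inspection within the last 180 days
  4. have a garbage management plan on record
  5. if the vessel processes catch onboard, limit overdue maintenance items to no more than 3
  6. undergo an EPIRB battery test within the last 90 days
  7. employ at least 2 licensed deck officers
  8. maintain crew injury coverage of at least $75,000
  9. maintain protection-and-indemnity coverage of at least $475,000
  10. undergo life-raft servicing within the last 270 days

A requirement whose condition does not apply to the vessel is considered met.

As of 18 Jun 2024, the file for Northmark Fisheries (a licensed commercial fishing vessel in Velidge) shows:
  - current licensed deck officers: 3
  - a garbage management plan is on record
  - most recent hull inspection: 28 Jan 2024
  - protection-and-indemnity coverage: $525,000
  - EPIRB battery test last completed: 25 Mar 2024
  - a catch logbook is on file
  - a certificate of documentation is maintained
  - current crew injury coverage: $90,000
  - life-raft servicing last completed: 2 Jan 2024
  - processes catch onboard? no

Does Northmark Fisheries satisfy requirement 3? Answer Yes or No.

3. hull inspection 142 days ago vs limit 180 → met

Yes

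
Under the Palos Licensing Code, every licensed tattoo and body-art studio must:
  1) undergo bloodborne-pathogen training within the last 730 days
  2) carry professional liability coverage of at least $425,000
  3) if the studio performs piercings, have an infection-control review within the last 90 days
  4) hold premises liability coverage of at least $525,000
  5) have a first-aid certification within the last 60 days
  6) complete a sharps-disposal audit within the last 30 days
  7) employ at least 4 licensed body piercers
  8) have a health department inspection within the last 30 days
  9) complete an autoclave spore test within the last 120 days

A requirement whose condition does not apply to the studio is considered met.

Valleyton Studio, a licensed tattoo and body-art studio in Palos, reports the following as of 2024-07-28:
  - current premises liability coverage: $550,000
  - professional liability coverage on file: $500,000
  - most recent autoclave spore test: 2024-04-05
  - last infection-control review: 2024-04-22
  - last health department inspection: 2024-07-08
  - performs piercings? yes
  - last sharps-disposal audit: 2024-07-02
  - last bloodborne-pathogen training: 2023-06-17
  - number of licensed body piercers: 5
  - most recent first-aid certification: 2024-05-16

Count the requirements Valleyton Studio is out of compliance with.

2

1. bloodborne-pathogen training 407 days ago vs limit 730 → met
2. professional liability coverage $500,000 ≥ $425,000 → met
3. condition 'performs piercings' holds; infection-control review 97 days ago vs limit 90 → not met
4. premises liability coverage $550,000 ≥ $525,000 → met
5. first-aid certification 73 days ago vs limit 60 → not met
6. sharps-disposal audit 26 days ago vs limit 30 → met
7. licensed body piercers 5 ≥ 4 → met
8. health department inspection 20 days ago vs limit 30 → met
9. autoclave spore test 114 days ago vs limit 120 → met
Not met: 2 of 9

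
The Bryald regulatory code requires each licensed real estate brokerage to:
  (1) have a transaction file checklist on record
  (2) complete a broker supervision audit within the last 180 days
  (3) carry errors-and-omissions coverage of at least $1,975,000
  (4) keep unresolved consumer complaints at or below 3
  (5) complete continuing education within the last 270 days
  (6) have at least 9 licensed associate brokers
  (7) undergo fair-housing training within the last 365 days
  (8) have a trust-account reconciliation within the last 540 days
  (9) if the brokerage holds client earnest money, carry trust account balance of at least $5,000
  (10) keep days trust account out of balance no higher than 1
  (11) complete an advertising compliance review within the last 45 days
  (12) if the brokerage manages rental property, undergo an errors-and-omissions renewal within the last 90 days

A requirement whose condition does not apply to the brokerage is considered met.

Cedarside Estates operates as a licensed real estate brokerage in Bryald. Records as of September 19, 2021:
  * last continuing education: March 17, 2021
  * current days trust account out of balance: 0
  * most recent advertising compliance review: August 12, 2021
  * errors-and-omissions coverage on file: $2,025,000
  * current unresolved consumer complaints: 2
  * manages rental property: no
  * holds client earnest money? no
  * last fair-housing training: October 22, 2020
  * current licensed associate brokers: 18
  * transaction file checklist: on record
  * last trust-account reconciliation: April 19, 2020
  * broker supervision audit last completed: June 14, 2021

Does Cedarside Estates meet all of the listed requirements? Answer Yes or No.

Yes

1. transaction file checklist present → met
2. broker supervision audit 97 days ago vs limit 180 → met
3. errors-and-omissions coverage $2,025,000 ≥ $1,975,000 → met
4. unresolved consumer complaints 2 ≤ 3 → met
5. continuing education 186 days ago vs limit 270 → met
6. licensed associate brokers 18 ≥ 9 → met
7. fair-housing training 332 days ago vs limit 365 → met
8. trust-account reconciliation 518 days ago vs limit 540 → met
9. condition 'holds client earnest money' does not hold → requirement n/a → met
10. days trust account out of balance 0 ≤ 1 → met
11. advertising compliance review 38 days ago vs limit 45 → met
12. condition 'manages rental property' does not hold → requirement n/a → met
All met.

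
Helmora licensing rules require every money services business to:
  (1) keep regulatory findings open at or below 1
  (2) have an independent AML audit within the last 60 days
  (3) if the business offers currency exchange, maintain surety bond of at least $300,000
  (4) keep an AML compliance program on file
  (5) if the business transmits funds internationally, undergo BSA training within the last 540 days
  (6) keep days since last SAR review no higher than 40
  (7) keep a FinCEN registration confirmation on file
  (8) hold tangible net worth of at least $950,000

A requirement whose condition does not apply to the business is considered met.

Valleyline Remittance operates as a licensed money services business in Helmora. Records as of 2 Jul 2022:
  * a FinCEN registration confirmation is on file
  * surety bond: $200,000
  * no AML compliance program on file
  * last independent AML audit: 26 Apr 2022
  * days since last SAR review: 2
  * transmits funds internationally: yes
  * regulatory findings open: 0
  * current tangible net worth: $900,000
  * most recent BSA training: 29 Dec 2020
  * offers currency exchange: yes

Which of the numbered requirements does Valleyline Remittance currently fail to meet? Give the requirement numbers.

2, 3, 4, 5, 8

1. regulatory findings open 0 ≤ 1 → met
2. independent AML audit 67 days ago vs limit 60 → not met
3. condition 'offers currency exchange' holds; surety bond $200,000 < $300,000 → not met
4. AML compliance program absent → not met
5. condition 'transmits funds internationally' holds; BSA training 550 days ago vs limit 540 → not met
6. days since last SAR review 2 ≤ 40 → met
7. FinCEN registration confirmation present → met
8. tangible net worth $900,000 < $950,000 → not met
Not met: 2, 3, 4, 5, 8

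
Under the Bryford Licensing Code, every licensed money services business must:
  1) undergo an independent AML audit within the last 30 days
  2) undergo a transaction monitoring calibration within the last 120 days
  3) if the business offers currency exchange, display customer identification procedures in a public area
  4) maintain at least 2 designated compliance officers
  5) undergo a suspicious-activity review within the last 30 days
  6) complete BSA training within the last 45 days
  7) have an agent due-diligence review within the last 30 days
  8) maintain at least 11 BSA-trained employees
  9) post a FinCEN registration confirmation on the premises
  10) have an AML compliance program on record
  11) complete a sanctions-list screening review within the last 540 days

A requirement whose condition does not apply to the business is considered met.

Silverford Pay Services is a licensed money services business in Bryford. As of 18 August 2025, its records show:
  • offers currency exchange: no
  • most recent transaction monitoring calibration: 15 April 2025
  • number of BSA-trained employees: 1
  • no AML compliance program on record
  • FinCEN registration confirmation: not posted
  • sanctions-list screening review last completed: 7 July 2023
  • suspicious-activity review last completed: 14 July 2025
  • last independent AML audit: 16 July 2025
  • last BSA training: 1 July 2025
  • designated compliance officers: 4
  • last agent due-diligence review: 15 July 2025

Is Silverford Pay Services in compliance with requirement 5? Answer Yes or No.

5. suspicious-activity review 35 days ago vs limit 30 → not met

No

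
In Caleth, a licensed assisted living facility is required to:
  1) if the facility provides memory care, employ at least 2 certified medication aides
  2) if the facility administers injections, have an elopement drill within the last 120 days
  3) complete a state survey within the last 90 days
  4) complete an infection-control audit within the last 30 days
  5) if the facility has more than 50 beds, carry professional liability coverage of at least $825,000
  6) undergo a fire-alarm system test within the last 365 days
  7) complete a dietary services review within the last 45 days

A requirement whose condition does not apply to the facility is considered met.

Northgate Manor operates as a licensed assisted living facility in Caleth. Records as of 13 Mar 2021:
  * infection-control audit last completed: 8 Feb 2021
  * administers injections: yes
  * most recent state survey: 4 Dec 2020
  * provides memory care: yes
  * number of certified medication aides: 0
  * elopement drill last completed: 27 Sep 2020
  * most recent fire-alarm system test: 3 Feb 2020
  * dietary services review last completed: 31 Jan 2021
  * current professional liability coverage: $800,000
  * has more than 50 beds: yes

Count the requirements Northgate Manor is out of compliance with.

6

1. condition 'provides memory care' holds; certified medication aides 0 < 2 → not met
2. condition 'administers injections' holds; elopement drill 167 days ago vs limit 120 → not met
3. state survey 99 days ago vs limit 90 → not met
4. infection-control audit 33 days ago vs limit 30 → not met
5. condition 'has more than 50 beds' holds; professional liability coverage $800,000 < $825,000 → not met
6. fire-alarm system test 404 days ago vs limit 365 → not met
7. dietary services review 41 days ago vs limit 45 → met
Not met: 6 of 7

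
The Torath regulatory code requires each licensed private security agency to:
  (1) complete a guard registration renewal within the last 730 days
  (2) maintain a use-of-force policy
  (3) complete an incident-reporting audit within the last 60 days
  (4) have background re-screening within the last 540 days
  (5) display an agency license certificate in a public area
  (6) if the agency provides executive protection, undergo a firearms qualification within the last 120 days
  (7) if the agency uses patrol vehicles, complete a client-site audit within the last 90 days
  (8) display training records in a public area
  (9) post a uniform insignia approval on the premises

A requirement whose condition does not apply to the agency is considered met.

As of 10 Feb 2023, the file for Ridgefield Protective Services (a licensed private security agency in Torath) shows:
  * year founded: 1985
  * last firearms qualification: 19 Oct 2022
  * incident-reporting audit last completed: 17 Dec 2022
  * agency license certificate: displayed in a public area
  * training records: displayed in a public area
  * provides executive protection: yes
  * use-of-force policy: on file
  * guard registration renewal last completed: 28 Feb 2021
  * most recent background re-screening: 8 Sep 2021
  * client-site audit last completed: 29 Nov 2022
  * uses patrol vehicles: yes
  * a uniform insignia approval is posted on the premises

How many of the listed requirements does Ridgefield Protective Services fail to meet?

1. guard registration renewal 712 days ago vs limit 730 → met
2. use-of-force policy present → met
3. incident-reporting audit 55 days ago vs limit 60 → met
4. background re-screening 520 days ago vs limit 540 → met
5. agency license certificate present → met
6. condition 'provides executive protection' holds; firearms qualification 114 days ago vs limit 120 → met
7. condition 'uses patrol vehicles' holds; client-site audit 73 days ago vs limit 90 → met
8. training records present → met
9. uniform insignia approval present → met
Not met: 0 of 9

0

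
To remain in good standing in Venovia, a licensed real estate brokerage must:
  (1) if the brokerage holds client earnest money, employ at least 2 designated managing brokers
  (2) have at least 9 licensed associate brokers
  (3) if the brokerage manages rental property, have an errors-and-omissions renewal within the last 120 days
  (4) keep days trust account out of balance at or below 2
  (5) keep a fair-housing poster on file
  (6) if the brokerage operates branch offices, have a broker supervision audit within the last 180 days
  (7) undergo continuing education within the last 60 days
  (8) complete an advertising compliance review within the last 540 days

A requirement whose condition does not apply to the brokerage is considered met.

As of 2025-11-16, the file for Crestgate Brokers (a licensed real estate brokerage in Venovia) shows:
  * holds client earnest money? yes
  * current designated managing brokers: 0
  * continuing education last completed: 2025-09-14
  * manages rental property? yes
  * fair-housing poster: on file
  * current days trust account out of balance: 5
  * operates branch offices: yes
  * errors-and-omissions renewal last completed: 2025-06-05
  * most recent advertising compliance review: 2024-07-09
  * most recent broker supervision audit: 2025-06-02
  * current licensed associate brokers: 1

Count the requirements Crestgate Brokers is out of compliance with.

5

1. condition 'holds client earnest money' holds; designated managing brokers 0 < 2 → not met
2. licensed associate brokers 1 < 9 → not met
3. condition 'manages rental property' holds; errors-and-omissions renewal 164 days ago vs limit 120 → not met
4. days trust account out of balance 5 > 2 → not met
5. fair-housing poster present → met
6. condition 'operates branch offices' holds; broker supervision audit 167 days ago vs limit 180 → met
7. continuing education 63 days ago vs limit 60 → not met
8. advertising compliance review 495 days ago vs limit 540 → met
Not met: 5 of 8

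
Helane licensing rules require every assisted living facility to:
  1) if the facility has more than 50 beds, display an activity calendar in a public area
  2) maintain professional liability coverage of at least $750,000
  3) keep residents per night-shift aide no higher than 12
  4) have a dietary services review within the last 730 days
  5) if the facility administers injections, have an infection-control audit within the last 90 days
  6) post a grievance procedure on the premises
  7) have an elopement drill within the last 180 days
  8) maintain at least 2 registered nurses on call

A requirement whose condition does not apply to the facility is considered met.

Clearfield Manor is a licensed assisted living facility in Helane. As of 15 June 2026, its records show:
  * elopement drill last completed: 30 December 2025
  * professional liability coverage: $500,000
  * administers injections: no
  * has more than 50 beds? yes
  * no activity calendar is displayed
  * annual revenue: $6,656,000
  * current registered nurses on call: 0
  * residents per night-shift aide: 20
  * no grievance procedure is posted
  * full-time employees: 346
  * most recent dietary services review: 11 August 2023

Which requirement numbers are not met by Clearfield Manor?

1. condition 'has more than 50 beds' holds; activity calendar absent → not met
2. professional liability coverage $500,000 < $750,000 → not met
3. residents per night-shift aide 20 > 12 → not met
4. dietary services review 1039 days ago vs limit 730 → not met
5. condition 'administers injections' does not hold → requirement n/a → met
6. grievance procedure absent → not met
7. elopement drill 167 days ago vs limit 180 → met
8. registered nurses on call 0 < 2 → not met
Not met: 1, 2, 3, 4, 6, 8

1, 2, 3, 4, 6, 8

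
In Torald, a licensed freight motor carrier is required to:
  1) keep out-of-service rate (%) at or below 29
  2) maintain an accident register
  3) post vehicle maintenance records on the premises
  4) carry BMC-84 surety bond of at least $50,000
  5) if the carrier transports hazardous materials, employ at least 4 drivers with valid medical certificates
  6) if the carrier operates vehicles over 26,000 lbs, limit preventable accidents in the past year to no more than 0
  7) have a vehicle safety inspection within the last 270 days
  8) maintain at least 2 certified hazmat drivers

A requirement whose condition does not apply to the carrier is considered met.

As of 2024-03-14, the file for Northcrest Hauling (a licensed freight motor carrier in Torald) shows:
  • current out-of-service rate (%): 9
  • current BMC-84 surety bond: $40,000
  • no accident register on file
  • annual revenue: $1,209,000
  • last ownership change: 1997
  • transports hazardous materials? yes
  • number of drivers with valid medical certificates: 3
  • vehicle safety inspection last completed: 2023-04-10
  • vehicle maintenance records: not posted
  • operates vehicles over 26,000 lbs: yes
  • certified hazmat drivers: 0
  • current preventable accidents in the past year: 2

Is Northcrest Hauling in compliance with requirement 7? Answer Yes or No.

No

7. vehicle safety inspection 339 days ago vs limit 270 → not met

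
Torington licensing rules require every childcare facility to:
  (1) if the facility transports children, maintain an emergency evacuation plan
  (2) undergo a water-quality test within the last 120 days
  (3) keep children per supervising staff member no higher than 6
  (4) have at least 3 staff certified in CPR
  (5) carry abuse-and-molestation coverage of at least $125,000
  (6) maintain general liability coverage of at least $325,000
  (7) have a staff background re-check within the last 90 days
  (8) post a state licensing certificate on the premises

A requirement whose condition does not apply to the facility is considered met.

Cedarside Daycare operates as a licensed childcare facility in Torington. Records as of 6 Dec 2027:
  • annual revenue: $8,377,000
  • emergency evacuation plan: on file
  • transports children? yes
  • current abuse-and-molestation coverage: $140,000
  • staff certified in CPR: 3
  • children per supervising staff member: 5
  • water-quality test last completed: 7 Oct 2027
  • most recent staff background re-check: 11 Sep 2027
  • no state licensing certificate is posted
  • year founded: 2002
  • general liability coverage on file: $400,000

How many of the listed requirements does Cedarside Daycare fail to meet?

1

1. condition 'transports children' holds; emergency evacuation plan present → met
2. water-quality test 60 days ago vs limit 120 → met
3. children per supervising staff member 5 ≤ 6 → met
4. staff certified in CPR 3 ≥ 3 → met
5. abuse-and-molestation coverage $140,000 ≥ $125,000 → met
6. general liability coverage $400,000 ≥ $325,000 → met
7. staff background re-check 86 days ago vs limit 90 → met
8. state licensing certificate absent → not met
Not met: 1 of 8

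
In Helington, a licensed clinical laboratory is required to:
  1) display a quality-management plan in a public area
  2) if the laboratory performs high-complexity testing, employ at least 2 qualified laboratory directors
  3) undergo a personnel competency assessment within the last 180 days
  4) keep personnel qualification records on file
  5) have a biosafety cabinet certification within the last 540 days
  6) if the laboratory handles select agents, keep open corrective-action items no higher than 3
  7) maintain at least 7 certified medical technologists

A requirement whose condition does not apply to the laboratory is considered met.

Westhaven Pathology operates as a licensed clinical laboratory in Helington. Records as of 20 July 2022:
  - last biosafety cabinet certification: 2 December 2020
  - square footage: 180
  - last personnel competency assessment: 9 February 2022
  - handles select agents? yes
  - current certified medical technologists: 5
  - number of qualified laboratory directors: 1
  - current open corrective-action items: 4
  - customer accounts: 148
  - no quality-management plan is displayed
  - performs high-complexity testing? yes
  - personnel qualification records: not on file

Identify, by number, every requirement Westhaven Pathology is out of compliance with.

1, 2, 4, 5, 6, 7

1. quality-management plan absent → not met
2. condition 'performs high-complexity testing' holds; qualified laboratory directors 1 < 2 → not met
3. personnel competency assessment 161 days ago vs limit 180 → met
4. personnel qualification records absent → not met
5. biosafety cabinet certification 595 days ago vs limit 540 → not met
6. condition 'handles select agents' holds; open corrective-action items 4 > 3 → not met
7. certified medical technologists 5 < 7 → not met
Not met: 1, 2, 4, 5, 6, 7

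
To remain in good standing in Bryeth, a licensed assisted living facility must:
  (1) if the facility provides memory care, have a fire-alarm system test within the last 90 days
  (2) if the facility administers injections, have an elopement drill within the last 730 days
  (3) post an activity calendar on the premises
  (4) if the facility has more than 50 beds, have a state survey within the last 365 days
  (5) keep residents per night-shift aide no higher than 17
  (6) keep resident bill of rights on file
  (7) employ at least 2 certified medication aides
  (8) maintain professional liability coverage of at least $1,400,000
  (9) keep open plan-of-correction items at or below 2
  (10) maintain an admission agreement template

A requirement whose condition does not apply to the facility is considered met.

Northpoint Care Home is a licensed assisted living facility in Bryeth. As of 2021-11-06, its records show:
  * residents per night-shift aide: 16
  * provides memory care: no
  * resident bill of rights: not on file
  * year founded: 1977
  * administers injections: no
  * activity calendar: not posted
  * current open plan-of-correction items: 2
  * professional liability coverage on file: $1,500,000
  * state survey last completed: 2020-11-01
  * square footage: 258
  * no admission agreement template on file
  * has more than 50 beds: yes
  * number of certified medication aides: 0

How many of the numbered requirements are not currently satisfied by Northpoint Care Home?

1. condition 'provides memory care' does not hold → requirement n/a → met
2. condition 'administers injections' does not hold → requirement n/a → met
3. activity calendar absent → not met
4. condition 'has more than 50 beds' holds; state survey 370 days ago vs limit 365 → not met
5. residents per night-shift aide 16 ≤ 17 → met
6. resident bill of rights absent → not met
7. certified medication aides 0 < 2 → not met
8. professional liability coverage $1,500,000 ≥ $1,400,000 → met
9. open plan-of-correction items 2 ≤ 2 → met
10. admission agreement template absent → not met
Not met: 5 of 10

5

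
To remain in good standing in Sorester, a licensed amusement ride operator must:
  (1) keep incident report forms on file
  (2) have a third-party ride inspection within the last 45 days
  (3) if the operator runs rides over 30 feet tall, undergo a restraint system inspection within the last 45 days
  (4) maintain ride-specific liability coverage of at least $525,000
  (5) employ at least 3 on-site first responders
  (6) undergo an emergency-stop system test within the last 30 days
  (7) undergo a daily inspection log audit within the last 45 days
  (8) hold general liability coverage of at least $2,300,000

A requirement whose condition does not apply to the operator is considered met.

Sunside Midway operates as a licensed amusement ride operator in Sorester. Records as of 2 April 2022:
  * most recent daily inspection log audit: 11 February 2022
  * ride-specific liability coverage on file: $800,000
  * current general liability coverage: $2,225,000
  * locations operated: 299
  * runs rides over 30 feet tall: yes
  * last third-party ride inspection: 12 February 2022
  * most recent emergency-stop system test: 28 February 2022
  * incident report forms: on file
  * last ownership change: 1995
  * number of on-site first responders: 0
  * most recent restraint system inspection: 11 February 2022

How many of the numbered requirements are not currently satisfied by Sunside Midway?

1. incident report forms present → met
2. third-party ride inspection 49 days ago vs limit 45 → not met
3. condition 'runs rides over 30 feet tall' holds; restraint system inspection 50 days ago vs limit 45 → not met
4. ride-specific liability coverage $800,000 ≥ $525,000 → met
5. on-site first responders 0 < 3 → not met
6. emergency-stop system test 33 days ago vs limit 30 → not met
7. daily inspection log audit 50 days ago vs limit 45 → not met
8. general liability coverage $2,225,000 < $2,300,000 → not met
Not met: 6 of 8

6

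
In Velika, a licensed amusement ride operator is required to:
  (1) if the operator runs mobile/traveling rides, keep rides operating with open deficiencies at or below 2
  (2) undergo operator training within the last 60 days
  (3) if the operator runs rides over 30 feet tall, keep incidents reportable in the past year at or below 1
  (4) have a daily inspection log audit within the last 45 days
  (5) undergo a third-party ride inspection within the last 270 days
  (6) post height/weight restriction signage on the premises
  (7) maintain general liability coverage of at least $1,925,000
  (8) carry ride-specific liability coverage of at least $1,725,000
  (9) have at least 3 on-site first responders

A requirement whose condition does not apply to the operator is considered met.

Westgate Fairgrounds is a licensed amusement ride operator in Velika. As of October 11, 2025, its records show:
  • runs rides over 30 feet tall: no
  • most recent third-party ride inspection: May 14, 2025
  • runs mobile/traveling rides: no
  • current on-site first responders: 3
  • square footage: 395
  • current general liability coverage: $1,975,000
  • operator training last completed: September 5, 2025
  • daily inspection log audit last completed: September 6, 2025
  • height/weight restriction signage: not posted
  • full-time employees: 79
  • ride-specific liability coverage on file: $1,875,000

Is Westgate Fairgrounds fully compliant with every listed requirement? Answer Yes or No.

1. condition 'runs mobile/traveling rides' does not hold → requirement n/a → met
2. operator training 36 days ago vs limit 60 → met
3. condition 'runs rides over 30 feet tall' does not hold → requirement n/a → met
4. daily inspection log audit 35 days ago vs limit 45 → met
5. third-party ride inspection 150 days ago vs limit 270 → met
6. height/weight restriction signage absent → not met
7. general liability coverage $1,975,000 ≥ $1,925,000 → met
8. ride-specific liability coverage $1,875,000 ≥ $1,725,000 → met
9. on-site first responders 3 ≥ 3 → met
Not met: 6

No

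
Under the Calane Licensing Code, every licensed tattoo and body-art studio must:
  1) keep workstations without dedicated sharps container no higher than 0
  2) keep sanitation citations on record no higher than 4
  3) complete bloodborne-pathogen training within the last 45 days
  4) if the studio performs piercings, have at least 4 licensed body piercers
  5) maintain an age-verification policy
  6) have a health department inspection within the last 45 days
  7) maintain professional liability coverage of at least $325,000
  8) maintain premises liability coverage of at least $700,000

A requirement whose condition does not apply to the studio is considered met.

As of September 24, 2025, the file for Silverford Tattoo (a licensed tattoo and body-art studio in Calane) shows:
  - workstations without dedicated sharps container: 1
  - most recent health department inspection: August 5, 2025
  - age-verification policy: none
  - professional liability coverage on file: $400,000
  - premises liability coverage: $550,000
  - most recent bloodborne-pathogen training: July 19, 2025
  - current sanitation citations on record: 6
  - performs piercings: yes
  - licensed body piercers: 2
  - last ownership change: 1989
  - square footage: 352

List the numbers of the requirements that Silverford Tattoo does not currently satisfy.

1, 2, 3, 4, 5, 6, 8

1. workstations without dedicated sharps container 1 > 0 → not met
2. sanitation citations on record 6 > 4 → not met
3. bloodborne-pathogen training 67 days ago vs limit 45 → not met
4. condition 'performs piercings' holds; licensed body piercers 2 < 4 → not met
5. age-verification policy absent → not met
6. health department inspection 50 days ago vs limit 45 → not met
7. professional liability coverage $400,000 ≥ $325,000 → met
8. premises liability coverage $550,000 < $700,000 → not met
Not met: 1, 2, 3, 4, 5, 6, 8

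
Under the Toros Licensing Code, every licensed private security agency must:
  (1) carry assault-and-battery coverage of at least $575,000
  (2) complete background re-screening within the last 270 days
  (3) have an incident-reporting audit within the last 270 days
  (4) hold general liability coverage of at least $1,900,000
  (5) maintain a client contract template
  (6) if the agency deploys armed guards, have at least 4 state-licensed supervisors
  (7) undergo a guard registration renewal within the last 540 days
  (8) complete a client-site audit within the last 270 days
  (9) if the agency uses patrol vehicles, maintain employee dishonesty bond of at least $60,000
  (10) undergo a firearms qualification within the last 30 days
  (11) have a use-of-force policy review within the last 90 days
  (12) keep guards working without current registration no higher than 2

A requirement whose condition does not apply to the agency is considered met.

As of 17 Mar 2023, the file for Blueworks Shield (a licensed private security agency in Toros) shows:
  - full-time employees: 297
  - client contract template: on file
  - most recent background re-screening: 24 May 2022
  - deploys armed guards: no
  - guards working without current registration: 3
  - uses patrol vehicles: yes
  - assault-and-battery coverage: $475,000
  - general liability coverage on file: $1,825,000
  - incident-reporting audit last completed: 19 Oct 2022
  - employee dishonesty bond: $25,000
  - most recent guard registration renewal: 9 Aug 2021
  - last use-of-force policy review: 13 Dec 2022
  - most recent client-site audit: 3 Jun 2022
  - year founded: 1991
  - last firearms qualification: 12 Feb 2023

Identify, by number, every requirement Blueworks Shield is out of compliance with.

1. assault-and-battery coverage $475,000 < $575,000 → not met
2. background re-screening 297 days ago vs limit 270 → not met
3. incident-reporting audit 149 days ago vs limit 270 → met
4. general liability coverage $1,825,000 < $1,900,000 → not met
5. client contract template present → met
6. condition 'deploys armed guards' does not hold → requirement n/a → met
7. guard registration renewal 585 days ago vs limit 540 → not met
8. client-site audit 287 days ago vs limit 270 → not met
9. condition 'uses patrol vehicles' holds; employee dishonesty bond $25,000 < $60,000 → not met
10. firearms qualification 33 days ago vs limit 30 → not met
11. use-of-force policy review 94 days ago vs limit 90 → not met
12. guards working without current registration 3 > 2 → not met
Not met: 1, 2, 4, 7, 8, 9, 10, 11, 12

1, 2, 4, 7, 8, 9, 10, 11, 12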